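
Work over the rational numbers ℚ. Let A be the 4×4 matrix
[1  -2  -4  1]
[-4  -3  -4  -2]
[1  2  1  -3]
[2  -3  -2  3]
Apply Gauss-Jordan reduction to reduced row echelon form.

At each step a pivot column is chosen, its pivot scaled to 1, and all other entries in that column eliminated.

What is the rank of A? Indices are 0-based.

pivot(0,0)=1: scale R0 → (1, -2, -4, 1)
  clear (1,0): R1 −= (-4)R0 → (0, -11, -20, 2)
  clear (2,0): R2 −= (1)R0 → (0, 4, 5, -4)
  clear (3,0): R3 −= (2)R0 → (0, 1, 6, 1)
pivot(1,1)=-11: scale R1 → (0, 1, 20/11, -2/11)
  clear (0,1): R0 −= (-2)R1 → (1, 0, -4/11, 7/11)
  clear (2,1): R2 −= (4)R1 → (0, 0, -25/11, -36/11)
  clear (3,1): R3 −= (1)R1 → (0, 0, 46/11, 13/11)
pivot(2,2)=-25/11: scale R2 → (0, 0, 1, 36/25)
  clear (0,2): R0 −= (-4/11)R2 → (1, 0, 0, 29/25)
  clear (1,2): R1 −= (20/11)R2 → (0, 1, 0, -14/5)
  clear (3,2): R3 −= (46/11)R2 → (0, 0, 0, -121/25)
pivot(3,3)=-121/25: scale R3 → (0, 0, 0, 1)
  clear (0,3): R0 −= (29/25)R3 → (1, 0, 0, 0)
  clear (1,3): R1 −= (-14/5)R3 → (0, 1, 0, 0)
  clear (2,3): R2 −= (36/25)R3 → (0, 0, 1, 0)

rank = 4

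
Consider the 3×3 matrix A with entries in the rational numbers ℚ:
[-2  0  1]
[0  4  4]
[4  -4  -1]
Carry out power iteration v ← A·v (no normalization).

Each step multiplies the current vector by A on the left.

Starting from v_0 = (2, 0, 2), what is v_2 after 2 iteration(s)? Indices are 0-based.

v_2 = (10, 56, -46)

v_0 = (2, 0, 2).
v_1 = A·v_0 = (-2, 8, 6).
v_2 = A·v_1 = (10, 56, -46).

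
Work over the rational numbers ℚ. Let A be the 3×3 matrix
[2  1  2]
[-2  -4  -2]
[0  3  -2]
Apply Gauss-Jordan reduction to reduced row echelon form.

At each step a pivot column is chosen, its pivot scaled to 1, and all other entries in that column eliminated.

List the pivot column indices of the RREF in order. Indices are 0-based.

[1] R0 /= 2  ⇒  (1, 1/2, 1)
     R1 -= -2·R0  ⇒  (0, -3, 0)
[2] R1 /= -3  ⇒  (0, 1, 0)
     R0 -= 1/2·R1  ⇒  (1, 0, 1)
     R2 -= 3·R1  ⇒  (0, 0, -2)
[3] R2 /= -2  ⇒  (0, 0, 1)
     R0 -= 1·R2  ⇒  (1, 0, 0)

pivot columns: 0, 1, 2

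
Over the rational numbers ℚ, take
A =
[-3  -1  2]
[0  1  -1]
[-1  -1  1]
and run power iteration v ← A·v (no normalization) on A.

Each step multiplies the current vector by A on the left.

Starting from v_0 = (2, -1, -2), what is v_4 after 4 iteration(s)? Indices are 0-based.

v_4 = (125, 18, 36)

v_0 = (2, -1, -2).
v_1 = A·v_0 = (-9, 1, -3).
v_2 = A·v_1 = (20, 4, 5).
v_3 = A·v_2 = (-54, -1, -19).
v_4 = A·v_3 = (125, 18, 36).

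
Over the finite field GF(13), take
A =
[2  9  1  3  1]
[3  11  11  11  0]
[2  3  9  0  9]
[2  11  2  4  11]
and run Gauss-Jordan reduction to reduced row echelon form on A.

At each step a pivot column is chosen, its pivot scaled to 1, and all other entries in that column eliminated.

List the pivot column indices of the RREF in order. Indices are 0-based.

pivot columns: 0, 1, 2, 3

step 1: normalize row 0 (÷2) = (1, 11, 7, 8, 7)
  row 1: subtract 3×row0 = (0, 4, 3, 0, 5)
  row 2: subtract 2×row0 = (0, 7, 8, 10, 8)
  row 3: subtract 2×row0 = (0, 2, 1, 1, 10)
step 2: normalize row 1 (÷4) = (0, 1, 4, 0, 11)
  row 0: subtract 11×row1 = (1, 0, 2, 8, 3)
  row 2: subtract 7×row1 = (0, 0, 6, 10, 9)
  row 3: subtract 2×row1 = (0, 0, 6, 1, 1)
step 3: normalize row 2 (÷6) = (0, 0, 1, 6, 8)
  row 0: subtract 2×row2 = (1, 0, 0, 9, 0)
  row 1: subtract 4×row2 = (0, 1, 0, 2, 5)
  row 3: subtract 6×row2 = (0, 0, 0, 4, 5)
step 4: normalize row 3 (÷4) = (0, 0, 0, 1, 11)
  row 0: subtract 9×row3 = (1, 0, 0, 0, 5)
  row 1: subtract 2×row3 = (0, 1, 0, 0, 9)
  row 2: subtract 6×row3 = (0, 0, 1, 0, 7)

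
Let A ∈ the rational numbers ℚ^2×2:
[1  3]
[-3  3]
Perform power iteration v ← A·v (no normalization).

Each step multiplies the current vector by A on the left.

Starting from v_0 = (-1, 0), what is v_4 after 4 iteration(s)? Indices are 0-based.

v_0 = (-1, 0).
v_1 = A·v_0 = (-1, 3).
v_2 = A·v_1 = (8, 12).
v_3 = A·v_2 = (44, 12).
v_4 = A·v_3 = (80, -96).

v_4 = (80, -96)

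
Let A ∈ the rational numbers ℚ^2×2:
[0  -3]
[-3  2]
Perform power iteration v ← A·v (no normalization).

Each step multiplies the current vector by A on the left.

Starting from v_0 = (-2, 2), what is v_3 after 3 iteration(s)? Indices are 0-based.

v_0 = (-2, 2).
v_1 = A·v_0 = (-6, 10).
v_2 = A·v_1 = (-30, 38).
v_3 = A·v_2 = (-114, 166).

v_3 = (-114, 166)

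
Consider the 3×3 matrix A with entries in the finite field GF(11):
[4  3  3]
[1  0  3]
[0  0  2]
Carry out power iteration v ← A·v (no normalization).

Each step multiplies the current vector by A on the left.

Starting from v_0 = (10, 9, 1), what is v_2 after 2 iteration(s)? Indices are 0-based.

v_2 = (6, 10, 4)

v_0 = (10, 9, 1).
v_1 = A·v_0 = (4, 2, 2).
v_2 = A·v_1 = (6, 10, 4).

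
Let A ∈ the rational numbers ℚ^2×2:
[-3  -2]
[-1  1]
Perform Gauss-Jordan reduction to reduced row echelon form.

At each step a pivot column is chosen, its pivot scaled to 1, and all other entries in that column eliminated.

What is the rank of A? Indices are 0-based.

rank = 2

step 1: normalize row 0 (÷-3) = (1, 2/3)
  row 1: subtract -1×row0 = (0, 5/3)
step 2: normalize row 1 (÷5/3) = (0, 1)
  row 0: subtract 2/3×row1 = (1, 0)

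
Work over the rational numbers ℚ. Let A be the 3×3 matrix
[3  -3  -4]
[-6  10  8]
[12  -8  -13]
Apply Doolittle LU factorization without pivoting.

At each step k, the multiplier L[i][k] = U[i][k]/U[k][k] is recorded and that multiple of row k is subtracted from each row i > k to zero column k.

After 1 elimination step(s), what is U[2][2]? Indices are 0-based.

U[2][2] = 3

k=0: U[0][0]=3
  eliminate (1,0): mult=-2, new row 1: (0, 4, 0); set L[1][0]=-2
  eliminate (2,0): mult=4, new row 2: (0, 4, 3); set L[2][0]=4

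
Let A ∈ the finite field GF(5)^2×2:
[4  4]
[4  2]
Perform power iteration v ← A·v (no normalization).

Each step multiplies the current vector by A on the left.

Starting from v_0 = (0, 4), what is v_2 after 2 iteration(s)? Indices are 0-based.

v_0 = (0, 4).
v_1 = A·v_0 = (1, 3).
v_2 = A·v_1 = (1, 0).

v_2 = (1, 0)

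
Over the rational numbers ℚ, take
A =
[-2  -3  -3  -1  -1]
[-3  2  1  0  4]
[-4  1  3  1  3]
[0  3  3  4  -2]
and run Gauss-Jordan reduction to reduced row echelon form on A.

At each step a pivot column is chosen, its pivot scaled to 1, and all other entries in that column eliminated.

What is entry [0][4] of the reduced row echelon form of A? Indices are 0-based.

step 1: normalize row 0 (÷-2) = (1, 3/2, 3/2, 1/2, 1/2)
  row 1: subtract -3×row0 = (0, 13/2, 11/2, 3/2, 11/2)
  row 2: subtract -4×row0 = (0, 7, 9, 3, 5)
step 2: normalize row 1 (÷13/2) = (0, 1, 11/13, 3/13, 11/13)
  row 0: subtract 3/2×row1 = (1, 0, 3/13, 2/13, -10/13)
  row 2: subtract 7×row1 = (0, 0, 40/13, 18/13, -12/13)
  row 3: subtract 3×row1 = (0, 0, 6/13, 43/13, -59/13)
step 3: normalize row 2 (÷40/13) = (0, 0, 1, 9/20, -3/10)
  row 0: subtract 3/13×row2 = (1, 0, 0, 1/20, -7/10)
  row 1: subtract 11/13×row2 = (0, 1, 0, -3/20, 11/10)
  row 3: subtract 6/13×row2 = (0, 0, 0, 31/10, -22/5)
step 4: normalize row 3 (÷31/10) = (0, 0, 0, 1, -44/31)
  row 0: subtract 1/20×row3 = (1, 0, 0, 0, -39/62)
  row 1: subtract -3/20×row3 = (0, 1, 0, 0, 55/62)
  row 2: subtract 9/20×row3 = (0, 0, 1, 0, 21/62)

M[0][4] = -39/62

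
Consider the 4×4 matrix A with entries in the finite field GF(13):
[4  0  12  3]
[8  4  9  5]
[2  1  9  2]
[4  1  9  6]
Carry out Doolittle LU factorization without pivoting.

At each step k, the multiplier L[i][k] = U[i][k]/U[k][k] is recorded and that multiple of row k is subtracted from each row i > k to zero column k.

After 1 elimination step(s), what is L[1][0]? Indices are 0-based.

L[1][0] = 2

[col 0] pivot 4
  R1 -= 2*R0 → (0, 4, 11, 12)  (L[1][0] := 2)
  R2 -= 7*R0 → (0, 1, 3, 7)  (L[2][0] := 7)
  R3 -= 1*R0 → (0, 1, 10, 3)  (L[3][0] := 1)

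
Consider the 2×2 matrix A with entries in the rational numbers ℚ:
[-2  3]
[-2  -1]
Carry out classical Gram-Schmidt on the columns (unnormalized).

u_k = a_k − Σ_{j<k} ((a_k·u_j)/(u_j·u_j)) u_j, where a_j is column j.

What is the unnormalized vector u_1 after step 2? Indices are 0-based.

u_1 = (2, -2)

Step 1: u_0 = a_0 = (-2, -2).
Step 2: u_1 = a_1 − (-1/2)·u_0 = (2, -2).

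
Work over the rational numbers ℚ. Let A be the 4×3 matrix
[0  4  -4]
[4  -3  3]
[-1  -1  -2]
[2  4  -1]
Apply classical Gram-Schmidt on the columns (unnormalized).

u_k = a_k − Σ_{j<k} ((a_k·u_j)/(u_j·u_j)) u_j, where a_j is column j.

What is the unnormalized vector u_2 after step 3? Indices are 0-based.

u_2 = (-152/97, -74/97, -206/97, 45/97)

Step 1: u_0 = a_0 = (0, 4, -1, 2).
Step 2: u_1 = a_1 − (-1/7)·u_0 = (4, -17/7, -8/7, 30/7).
Step 3: u_2 = a_2 − (4/7)·u_0 − (-59/97)·u_1 = (-152/97, -74/97, -206/97, 45/97).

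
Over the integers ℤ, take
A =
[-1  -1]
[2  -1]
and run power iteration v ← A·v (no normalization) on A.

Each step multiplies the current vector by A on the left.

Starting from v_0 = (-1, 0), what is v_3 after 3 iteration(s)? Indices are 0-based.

v_3 = (-5, -2)

v_0 = (-1, 0).
v_1 = A·v_0 = (1, -2).
v_2 = A·v_1 = (1, 4).
v_3 = A·v_2 = (-5, -2).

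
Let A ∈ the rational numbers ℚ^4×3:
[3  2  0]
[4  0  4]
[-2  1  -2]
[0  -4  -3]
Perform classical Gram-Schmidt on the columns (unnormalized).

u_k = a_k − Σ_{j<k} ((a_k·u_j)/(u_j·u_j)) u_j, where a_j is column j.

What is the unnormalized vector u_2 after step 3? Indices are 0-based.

u_2 = (-1560/593, 852/593, -636/593, -939/593)

Step 1: u_0 = a_0 = (3, 4, -2, 0).
Step 2: u_1 = a_1 − (4/29)·u_0 = (46/29, -16/29, 37/29, -4).
Step 3: u_2 = a_2 − (20/29)·u_0 − (210/593)·u_1 = (-1560/593, 852/593, -636/593, -939/593).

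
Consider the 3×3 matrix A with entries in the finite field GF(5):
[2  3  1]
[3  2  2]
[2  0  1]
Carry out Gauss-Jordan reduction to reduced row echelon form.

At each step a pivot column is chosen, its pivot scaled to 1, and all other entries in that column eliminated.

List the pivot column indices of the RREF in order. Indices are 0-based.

pivot columns: 0, 1, 2

step 1: normalize row 0 (÷2) = (1, 4, 3)
  row 1: subtract 3×row0 = (0, 0, 3)
  row 2: subtract 2×row0 = (0, 2, 0)
step 2: exchange rows 1,2
step 2: normalize row 1 (÷2) = (0, 1, 0)
  row 0: subtract 4×row1 = (1, 0, 3)
step 3: normalize row 2 (÷3) = (0, 0, 1)
  row 0: subtract 3×row2 = (1, 0, 0)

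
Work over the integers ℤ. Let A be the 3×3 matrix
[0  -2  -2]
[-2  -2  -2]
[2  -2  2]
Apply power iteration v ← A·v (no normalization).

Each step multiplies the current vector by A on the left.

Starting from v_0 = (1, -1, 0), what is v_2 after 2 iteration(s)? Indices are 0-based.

v_2 = (-8, -12, 12)

v_0 = (1, -1, 0).
v_1 = A·v_0 = (2, 0, 4).
v_2 = A·v_1 = (-8, -12, 12).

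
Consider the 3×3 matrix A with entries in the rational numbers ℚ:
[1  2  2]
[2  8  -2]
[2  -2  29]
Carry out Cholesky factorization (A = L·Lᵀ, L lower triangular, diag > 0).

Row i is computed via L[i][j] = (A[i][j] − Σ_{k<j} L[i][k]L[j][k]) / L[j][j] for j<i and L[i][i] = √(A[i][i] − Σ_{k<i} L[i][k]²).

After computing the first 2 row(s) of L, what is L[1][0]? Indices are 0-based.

L[1][0] = 2

Step 1: L[0][0] = √(1) = 1.
  L[1][0] = (2) / L[0][0] = 2.
Step 2: L[1][1] = √(4) = 2.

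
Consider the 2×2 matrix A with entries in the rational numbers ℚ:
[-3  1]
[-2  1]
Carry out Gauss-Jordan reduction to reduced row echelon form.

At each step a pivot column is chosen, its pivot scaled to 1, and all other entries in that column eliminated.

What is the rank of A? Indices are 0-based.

rank = 2

step 1: normalize row 0 (÷-3) = (1, -1/3)
  row 1: subtract -2×row0 = (0, 1/3)
step 2: normalize row 1 (÷1/3) = (0, 1)
  row 0: subtract -1/3×row1 = (1, 0)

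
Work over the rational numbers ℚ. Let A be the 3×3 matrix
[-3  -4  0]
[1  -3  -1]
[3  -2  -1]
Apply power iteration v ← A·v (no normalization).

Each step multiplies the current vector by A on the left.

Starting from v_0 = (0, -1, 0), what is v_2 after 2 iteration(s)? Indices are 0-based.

v_0 = (0, -1, 0).
v_1 = A·v_0 = (4, 3, 2).
v_2 = A·v_1 = (-24, -7, 4).

v_2 = (-24, -7, 4)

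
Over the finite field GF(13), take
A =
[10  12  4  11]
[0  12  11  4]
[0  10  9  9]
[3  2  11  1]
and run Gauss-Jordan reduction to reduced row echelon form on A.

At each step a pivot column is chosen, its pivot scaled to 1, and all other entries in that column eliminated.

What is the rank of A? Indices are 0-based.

pivot(0,0)=10: scale R0 → (1, 9, 3, 5)
  clear (3,0): R3 −= (3)R0 → (0, 1, 2, 12)
pivot(1,1)=12: scale R1 → (0, 1, 2, 9)
  clear (0,1): R0 −= (9)R1 → (1, 0, 11, 2)
  clear (2,1): R2 −= (10)R1 → (0, 0, 2, 10)
  clear (3,1): R3 −= (1)R1 → (0, 0, 0, 3)
pivot(2,2)=2: scale R2 → (0, 0, 1, 5)
  clear (0,2): R0 −= (11)R2 → (1, 0, 0, 12)
  clear (1,2): R1 −= (2)R2 → (0, 1, 0, 12)
pivot(3,3)=3: scale R3 → (0, 0, 0, 1)
  clear (0,3): R0 −= (12)R3 → (1, 0, 0, 0)
  clear (1,3): R1 −= (12)R3 → (0, 1, 0, 0)
  clear (2,3): R2 −= (5)R3 → (0, 0, 1, 0)

rank = 4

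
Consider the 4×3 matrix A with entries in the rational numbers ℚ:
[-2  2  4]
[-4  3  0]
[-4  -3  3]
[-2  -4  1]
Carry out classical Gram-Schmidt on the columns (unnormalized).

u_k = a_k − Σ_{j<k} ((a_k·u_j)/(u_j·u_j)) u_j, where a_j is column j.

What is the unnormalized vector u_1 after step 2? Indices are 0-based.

Step 1: u_0 = a_0 = (-2, -4, -4, -2).
Step 2: u_1 = a_1 − (1/10)·u_0 = (11/5, 17/5, -13/5, -19/5).

u_1 = (11/5, 17/5, -13/5, -19/5)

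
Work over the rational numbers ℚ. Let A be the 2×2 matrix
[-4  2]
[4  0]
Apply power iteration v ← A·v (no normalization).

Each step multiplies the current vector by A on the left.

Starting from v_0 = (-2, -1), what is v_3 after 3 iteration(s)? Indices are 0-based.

v_0 = (-2, -1).
v_1 = A·v_0 = (6, -8).
v_2 = A·v_1 = (-40, 24).
v_3 = A·v_2 = (208, -160).

v_3 = (208, -160)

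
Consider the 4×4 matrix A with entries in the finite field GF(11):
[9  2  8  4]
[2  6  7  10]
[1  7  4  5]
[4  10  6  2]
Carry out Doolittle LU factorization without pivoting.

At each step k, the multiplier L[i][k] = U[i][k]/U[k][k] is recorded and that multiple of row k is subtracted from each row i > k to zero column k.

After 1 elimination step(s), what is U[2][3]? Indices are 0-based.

Step 1: pivot at (0,0) is 9.
  row1 ← row1 − (10)·row0  ⇒  L[1][0]=10, U row1=(0, 8, 4, 3)
  row2 ← row2 − (5)·row0  ⇒  L[2][0]=5, U row2=(0, 8, 8, 7)
  row3 ← row3 − (9)·row0  ⇒  L[3][0]=9, U row3=(0, 3, 0, 10)

U[2][3] = 7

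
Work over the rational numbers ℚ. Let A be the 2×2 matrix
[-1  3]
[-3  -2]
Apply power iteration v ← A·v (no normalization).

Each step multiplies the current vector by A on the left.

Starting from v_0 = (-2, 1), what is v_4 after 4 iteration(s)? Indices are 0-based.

v_4 = (151, 178)

v_0 = (-2, 1).
v_1 = A·v_0 = (5, 4).
v_2 = A·v_1 = (7, -23).
v_3 = A·v_2 = (-76, 25).
v_4 = A·v_3 = (151, 178).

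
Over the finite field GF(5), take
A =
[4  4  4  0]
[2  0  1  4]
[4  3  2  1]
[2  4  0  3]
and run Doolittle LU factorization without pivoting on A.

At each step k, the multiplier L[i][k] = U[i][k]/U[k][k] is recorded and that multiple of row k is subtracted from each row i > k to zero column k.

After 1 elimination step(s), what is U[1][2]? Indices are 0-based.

U[1][2] = 4

[col 0] pivot 4
  R1 -= 3*R0 → (0, 3, 4, 4)  (L[1][0] := 3)
  R2 -= 1*R0 → (0, 4, 3, 1)  (L[2][0] := 1)
  R3 -= 3*R0 → (0, 2, 3, 3)  (L[3][0] := 3)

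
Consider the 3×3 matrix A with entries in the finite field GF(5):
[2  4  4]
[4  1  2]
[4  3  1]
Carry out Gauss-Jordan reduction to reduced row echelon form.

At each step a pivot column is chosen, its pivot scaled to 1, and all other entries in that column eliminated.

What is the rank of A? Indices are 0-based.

step 1: normalize row 0 (÷2) = (1, 2, 2)
  row 1: subtract 4×row0 = (0, 3, 4)
  row 2: subtract 4×row0 = (0, 0, 3)
step 2: normalize row 1 (÷3) = (0, 1, 3)
  row 0: subtract 2×row1 = (1, 0, 1)
step 3: normalize row 2 (÷3) = (0, 0, 1)
  row 0: subtract 1×row2 = (1, 0, 0)
  row 1: subtract 3×row2 = (0, 1, 0)

rank = 3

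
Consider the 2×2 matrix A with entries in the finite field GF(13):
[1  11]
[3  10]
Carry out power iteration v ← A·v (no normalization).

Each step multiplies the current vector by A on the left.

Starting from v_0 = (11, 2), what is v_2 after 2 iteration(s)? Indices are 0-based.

v_2 = (5, 5)

v_0 = (11, 2).
v_1 = A·v_0 = (7, 1).
v_2 = A·v_1 = (5, 5).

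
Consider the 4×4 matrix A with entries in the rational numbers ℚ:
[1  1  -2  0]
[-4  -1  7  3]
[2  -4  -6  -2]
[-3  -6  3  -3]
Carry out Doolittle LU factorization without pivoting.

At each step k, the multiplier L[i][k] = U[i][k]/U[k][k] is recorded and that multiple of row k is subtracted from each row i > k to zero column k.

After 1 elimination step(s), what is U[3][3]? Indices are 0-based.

U[3][3] = -3

[col 0] pivot 1
  R1 -= -4*R0 → (0, 3, -1, 3)  (L[1][0] := -4)
  R2 -= 2*R0 → (0, -6, -2, -2)  (L[2][0] := 2)
  R3 -= -3*R0 → (0, -3, -3, -3)  (L[3][0] := -3)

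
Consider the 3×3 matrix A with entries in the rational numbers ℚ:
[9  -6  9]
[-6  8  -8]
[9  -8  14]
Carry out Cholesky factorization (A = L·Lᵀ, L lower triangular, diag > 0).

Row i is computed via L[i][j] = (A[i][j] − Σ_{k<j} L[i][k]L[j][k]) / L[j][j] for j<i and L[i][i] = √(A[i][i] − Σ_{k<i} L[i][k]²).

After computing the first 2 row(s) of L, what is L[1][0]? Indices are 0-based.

Step 1: L[0][0] = √(9) = 3.
  L[1][0] = (-6) / L[0][0] = -2.
Step 2: L[1][1] = √(4) = 2.

L[1][0] = -2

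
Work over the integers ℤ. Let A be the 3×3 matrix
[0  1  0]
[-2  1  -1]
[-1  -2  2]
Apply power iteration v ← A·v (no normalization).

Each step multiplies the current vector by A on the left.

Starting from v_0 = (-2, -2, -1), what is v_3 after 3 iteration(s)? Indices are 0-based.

v_0 = (-2, -2, -1).
v_1 = A·v_0 = (-2, 3, 4).
v_2 = A·v_1 = (3, 3, 4).
v_3 = A·v_2 = (3, -7, -1).

v_3 = (3, -7, -1)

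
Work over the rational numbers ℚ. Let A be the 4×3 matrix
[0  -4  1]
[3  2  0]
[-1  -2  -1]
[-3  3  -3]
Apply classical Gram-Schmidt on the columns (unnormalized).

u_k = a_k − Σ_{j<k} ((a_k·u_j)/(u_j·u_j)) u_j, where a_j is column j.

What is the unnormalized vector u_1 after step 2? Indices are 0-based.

u_1 = (-4, 41/19, -39/19, 54/19)

Step 1: u_0 = a_0 = (0, 3, -1, -3).
Step 2: u_1 = a_1 − (-1/19)·u_0 = (-4, 41/19, -39/19, 54/19).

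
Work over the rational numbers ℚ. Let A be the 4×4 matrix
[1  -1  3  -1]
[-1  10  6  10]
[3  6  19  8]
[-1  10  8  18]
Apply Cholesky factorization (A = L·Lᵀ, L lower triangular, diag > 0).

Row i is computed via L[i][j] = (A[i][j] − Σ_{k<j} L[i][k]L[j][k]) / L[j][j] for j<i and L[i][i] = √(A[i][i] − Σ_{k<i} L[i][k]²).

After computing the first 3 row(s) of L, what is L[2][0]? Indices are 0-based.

Step 1: L[0][0] = √(1) = 1.
  L[1][0] = (-1) / L[0][0] = -1.
Step 2: L[1][1] = √(9) = 3.
  L[2][0] = (3) / L[0][0] = 3.
  L[2][1] = (9) / L[1][1] = 3.
Step 3: L[2][2] = √(1) = 1.

L[2][0] = 3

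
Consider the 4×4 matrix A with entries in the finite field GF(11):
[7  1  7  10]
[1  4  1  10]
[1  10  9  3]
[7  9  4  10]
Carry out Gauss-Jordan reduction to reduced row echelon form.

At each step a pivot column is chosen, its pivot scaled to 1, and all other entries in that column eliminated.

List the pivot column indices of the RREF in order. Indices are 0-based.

step 1: normalize row 0 (÷7) = (1, 8, 1, 3)
  row 1: subtract 1×row0 = (0, 7, 0, 7)
  row 2: subtract 1×row0 = (0, 2, 8, 0)
  row 3: subtract 7×row0 = (0, 8, 8, 0)
step 2: normalize row 1 (÷7) = (0, 1, 0, 1)
  row 0: subtract 8×row1 = (1, 0, 1, 6)
  row 2: subtract 2×row1 = (0, 0, 8, 9)
  row 3: subtract 8×row1 = (0, 0, 8, 3)
step 3: normalize row 2 (÷8) = (0, 0, 1, 8)
  row 0: subtract 1×row2 = (1, 0, 0, 9)
  row 3: subtract 8×row2 = (0, 0, 0, 5)
step 4: normalize row 3 (÷5) = (0, 0, 0, 1)
  row 0: subtract 9×row3 = (1, 0, 0, 0)
  row 1: subtract 1×row3 = (0, 1, 0, 0)
  row 2: subtract 8×row3 = (0, 0, 1, 0)

pivot columns: 0, 1, 2, 3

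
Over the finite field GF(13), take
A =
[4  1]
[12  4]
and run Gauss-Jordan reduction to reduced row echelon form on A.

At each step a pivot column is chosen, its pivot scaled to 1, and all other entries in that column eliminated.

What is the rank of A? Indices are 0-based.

rank = 2

[1] R0 /= 4  ⇒  (1, 10)
     R1 -= 12·R0  ⇒  (0, 1)
[2] R1 /= 1  ⇒  (0, 1)
     R0 -= 10·R1  ⇒  (1, 0)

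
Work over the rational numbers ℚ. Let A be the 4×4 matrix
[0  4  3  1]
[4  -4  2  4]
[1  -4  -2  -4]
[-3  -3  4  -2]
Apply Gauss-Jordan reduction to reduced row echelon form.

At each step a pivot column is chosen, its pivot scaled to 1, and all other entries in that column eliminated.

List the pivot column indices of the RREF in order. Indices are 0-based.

pivot(0,0): swap R0↔R1
pivot(0,0)=4: scale R0 → (1, -1, 1/2, 1)
  clear (2,0): R2 −= (1)R0 → (0, -3, -5/2, -5)
  clear (3,0): R3 −= (-3)R0 → (0, -6, 11/2, 1)
pivot(1,1)=4: scale R1 → (0, 1, 3/4, 1/4)
  clear (0,1): R0 −= (-1)R1 → (1, 0, 5/4, 5/4)
  clear (2,1): R2 −= (-3)R1 → (0, 0, -1/4, -17/4)
  clear (3,1): R3 −= (-6)R1 → (0, 0, 10, 5/2)
pivot(2,2)=-1/4: scale R2 → (0, 0, 1, 17)
  clear (0,2): R0 −= (5/4)R2 → (1, 0, 0, -20)
  clear (1,2): R1 −= (3/4)R2 → (0, 1, 0, -25/2)
  clear (3,2): R3 −= (10)R2 → (0, 0, 0, -335/2)
pivot(3,3)=-335/2: scale R3 → (0, 0, 0, 1)
  clear (0,3): R0 −= (-20)R3 → (1, 0, 0, 0)
  clear (1,3): R1 −= (-25/2)R3 → (0, 1, 0, 0)
  clear (2,3): R2 −= (17)R3 → (0, 0, 1, 0)

pivot columns: 0, 1, 2, 3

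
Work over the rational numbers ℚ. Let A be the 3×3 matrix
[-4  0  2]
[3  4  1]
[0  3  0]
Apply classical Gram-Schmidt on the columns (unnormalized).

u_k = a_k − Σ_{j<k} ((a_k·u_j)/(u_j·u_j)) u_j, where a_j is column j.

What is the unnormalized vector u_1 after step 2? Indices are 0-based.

Step 1: u_0 = a_0 = (-4, 3, 0).
Step 2: u_1 = a_1 − (12/25)·u_0 = (48/25, 64/25, 3).

u_1 = (48/25, 64/25, 3)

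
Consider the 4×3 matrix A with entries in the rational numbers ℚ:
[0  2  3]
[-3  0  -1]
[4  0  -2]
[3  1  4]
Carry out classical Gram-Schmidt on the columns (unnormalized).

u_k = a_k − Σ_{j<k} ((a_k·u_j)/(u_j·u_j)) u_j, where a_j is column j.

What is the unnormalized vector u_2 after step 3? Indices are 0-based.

u_2 = (-155/161, -146/161, -342/161, 310/161)

Step 1: u_0 = a_0 = (0, -3, 4, 3).
Step 2: u_1 = a_1 − (3/34)·u_0 = (2, 9/34, -6/17, 25/34).
Step 3: u_2 = a_2 − (7/34)·u_0 − (319/161)·u_1 = (-155/161, -146/161, -342/161, 310/161).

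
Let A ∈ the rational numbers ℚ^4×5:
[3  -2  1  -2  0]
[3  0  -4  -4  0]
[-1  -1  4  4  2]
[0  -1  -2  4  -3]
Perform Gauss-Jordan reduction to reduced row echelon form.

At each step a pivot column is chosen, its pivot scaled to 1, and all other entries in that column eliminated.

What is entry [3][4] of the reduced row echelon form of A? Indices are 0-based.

[1] R0 /= 3  ⇒  (1, -2/3, 1/3, -2/3, 0)
     R1 -= 3·R0  ⇒  (0, 2, -5, -2, 0)
     R2 -= -1·R0  ⇒  (0, -5/3, 13/3, 10/3, 2)
[2] R1 /= 2  ⇒  (0, 1, -5/2, -1, 0)
     R0 -= -2/3·R1  ⇒  (1, 0, -4/3, -4/3, 0)
     R2 -= -5/3·R1  ⇒  (0, 0, 1/6, 5/3, 2)
     R3 -= -1·R1  ⇒  (0, 0, -9/2, 3, -3)
[3] R2 /= 1/6  ⇒  (0, 0, 1, 10, 12)
     R0 -= -4/3·R2  ⇒  (1, 0, 0, 12, 16)
     R1 -= -5/2·R2  ⇒  (0, 1, 0, 24, 30)
     R3 -= -9/2·R2  ⇒  (0, 0, 0, 48, 51)
[4] R3 /= 48  ⇒  (0, 0, 0, 1, 17/16)
     R0 -= 12·R3  ⇒  (1, 0, 0, 0, 13/4)
     R1 -= 24·R3  ⇒  (0, 1, 0, 0, 9/2)
     R2 -= 10·R3  ⇒  (0, 0, 1, 0, 11/8)

M[3][4] = 17/16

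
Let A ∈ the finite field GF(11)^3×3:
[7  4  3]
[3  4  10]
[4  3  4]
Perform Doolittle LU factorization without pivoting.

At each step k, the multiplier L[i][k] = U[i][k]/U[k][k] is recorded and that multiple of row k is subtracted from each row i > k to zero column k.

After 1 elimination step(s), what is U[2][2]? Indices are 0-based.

U[2][2] = 7

[col 0] pivot 7
  R1 -= 2*R0 → (0, 7, 4)  (L[1][0] := 2)
  R2 -= 10*R0 → (0, 7, 7)  (L[2][0] := 10)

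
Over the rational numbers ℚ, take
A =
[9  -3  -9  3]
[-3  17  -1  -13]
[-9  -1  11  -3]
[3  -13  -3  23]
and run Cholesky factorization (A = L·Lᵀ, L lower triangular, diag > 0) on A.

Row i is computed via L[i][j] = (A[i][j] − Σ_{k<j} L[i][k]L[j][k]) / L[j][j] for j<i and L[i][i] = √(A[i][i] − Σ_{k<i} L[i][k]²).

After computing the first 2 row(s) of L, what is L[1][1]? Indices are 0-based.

L[1][1] = 4

Step 1: L[0][0] = √(9) = 3.
  L[1][0] = (-3) / L[0][0] = -1.
Step 2: L[1][1] = √(16) = 4.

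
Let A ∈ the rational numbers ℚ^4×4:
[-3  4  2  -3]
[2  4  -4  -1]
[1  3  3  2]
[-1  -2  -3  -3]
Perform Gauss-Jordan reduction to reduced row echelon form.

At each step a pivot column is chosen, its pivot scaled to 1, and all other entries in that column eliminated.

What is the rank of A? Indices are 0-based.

rank = 4

[1] R0 /= -3  ⇒  (1, -4/3, -2/3, 1)
     R1 -= 2·R0  ⇒  (0, 20/3, -8/3, -3)
     R2 -= 1·R0  ⇒  (0, 13/3, 11/3, 1)
     R3 -= -1·R0  ⇒  (0, -10/3, -11/3, -2)
[2] R1 /= 20/3  ⇒  (0, 1, -2/5, -9/20)
     R0 -= -4/3·R1  ⇒  (1, 0, -6/5, 2/5)
     R2 -= 13/3·R1  ⇒  (0, 0, 27/5, 59/20)
     R3 -= -10/3·R1  ⇒  (0, 0, -5, -7/2)
[3] R2 /= 27/5  ⇒  (0, 0, 1, 59/108)
     R0 -= -6/5·R2  ⇒  (1, 0, 0, 19/18)
     R1 -= -2/5·R2  ⇒  (0, 1, 0, -25/108)
     R3 -= -5·R2  ⇒  (0, 0, 0, -83/108)
[4] R3 /= -83/108  ⇒  (0, 0, 0, 1)
     R0 -= 19/18·R3  ⇒  (1, 0, 0, 0)
     R1 -= -25/108·R3  ⇒  (0, 1, 0, 0)
     R2 -= 59/108·R3  ⇒  (0, 0, 1, 0)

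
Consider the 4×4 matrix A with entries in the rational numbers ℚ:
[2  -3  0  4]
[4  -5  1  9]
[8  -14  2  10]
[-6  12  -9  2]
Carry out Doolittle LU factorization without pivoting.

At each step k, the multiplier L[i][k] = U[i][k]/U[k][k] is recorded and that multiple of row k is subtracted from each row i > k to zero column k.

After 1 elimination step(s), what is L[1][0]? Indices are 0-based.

[col 0] pivot 2
  R1 -= 2*R0 → (0, 1, 1, 1)  (L[1][0] := 2)
  R2 -= 4*R0 → (0, -2, 2, -6)  (L[2][0] := 4)
  R3 -= -3*R0 → (0, 3, -9, 14)  (L[3][0] := -3)

L[1][0] = 2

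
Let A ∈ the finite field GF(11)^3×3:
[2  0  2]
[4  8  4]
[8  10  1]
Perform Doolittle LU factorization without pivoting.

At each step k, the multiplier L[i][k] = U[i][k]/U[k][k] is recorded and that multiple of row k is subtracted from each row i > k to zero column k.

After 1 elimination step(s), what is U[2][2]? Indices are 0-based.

U[2][2] = 4

Step 1: pivot at (0,0) is 2.
  row1 ← row1 − (2)·row0  ⇒  L[1][0]=2, U row1=(0, 8, 0)
  row2 ← row2 − (4)·row0  ⇒  L[2][0]=4, U row2=(0, 10, 4)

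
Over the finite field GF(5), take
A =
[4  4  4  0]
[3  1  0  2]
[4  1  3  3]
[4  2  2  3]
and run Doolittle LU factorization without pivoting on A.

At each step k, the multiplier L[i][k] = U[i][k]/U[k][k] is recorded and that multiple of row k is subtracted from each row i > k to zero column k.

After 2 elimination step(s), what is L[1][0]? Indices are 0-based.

Step 1: pivot at (0,0) is 4.
  row1 ← row1 − (2)·row0  ⇒  L[1][0]=2, U row1=(0, 3, 2, 2)
  row2 ← row2 − (1)·row0  ⇒  L[2][0]=1, U row2=(0, 2, 4, 3)
  row3 ← row3 − (1)·row0  ⇒  L[3][0]=1, U row3=(0, 3, 3, 3)
Step 2: pivot at (1,1) is 3.
  row2 ← row2 − (4)·row1  ⇒  L[2][1]=4, U row2=(0, 0, 1, 0)
  row3 ← row3 − (1)·row1  ⇒  L[3][1]=1, U row3=(0, 0, 1, 1)

L[1][0] = 2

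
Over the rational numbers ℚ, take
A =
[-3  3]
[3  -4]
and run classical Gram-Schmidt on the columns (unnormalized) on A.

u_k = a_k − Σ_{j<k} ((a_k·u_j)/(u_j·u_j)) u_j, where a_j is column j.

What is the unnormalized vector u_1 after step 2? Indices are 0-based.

Step 1: u_0 = a_0 = (-3, 3).
Step 2: u_1 = a_1 − (-7/6)·u_0 = (-1/2, -1/2).

u_1 = (-1/2, -1/2)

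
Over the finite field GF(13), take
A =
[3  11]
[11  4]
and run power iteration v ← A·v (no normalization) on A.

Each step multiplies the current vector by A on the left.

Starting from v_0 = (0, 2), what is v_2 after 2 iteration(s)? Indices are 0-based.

v_0 = (0, 2).
v_1 = A·v_0 = (9, 8).
v_2 = A·v_1 = (11, 1).

v_2 = (11, 1)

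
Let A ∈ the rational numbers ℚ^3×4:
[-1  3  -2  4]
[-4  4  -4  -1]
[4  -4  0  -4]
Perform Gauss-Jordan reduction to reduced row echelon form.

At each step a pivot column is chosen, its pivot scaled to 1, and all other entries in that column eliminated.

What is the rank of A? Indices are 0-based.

rank = 3

[1] R0 /= -1  ⇒  (1, -3, 2, -4)
     R1 -= -4·R0  ⇒  (0, -8, 4, -17)
     R2 -= 4·R0  ⇒  (0, 8, -8, 12)
[2] R1 /= -8  ⇒  (0, 1, -1/2, 17/8)
     R0 -= -3·R1  ⇒  (1, 0, 1/2, 19/8)
     R2 -= 8·R1  ⇒  (0, 0, -4, -5)
[3] R2 /= -4  ⇒  (0, 0, 1, 5/4)
     R0 -= 1/2·R2  ⇒  (1, 0, 0, 7/4)
     R1 -= -1/2·R2  ⇒  (0, 1, 0, 11/4)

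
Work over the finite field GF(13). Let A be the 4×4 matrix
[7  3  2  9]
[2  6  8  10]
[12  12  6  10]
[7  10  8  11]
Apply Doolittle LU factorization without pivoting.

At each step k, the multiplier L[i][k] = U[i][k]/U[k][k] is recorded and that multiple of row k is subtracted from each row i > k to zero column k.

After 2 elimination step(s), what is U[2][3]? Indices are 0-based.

U[2][3] = 2

Step 1: pivot at (0,0) is 7.
  row1 ← row1 − (4)·row0  ⇒  L[1][0]=4, U row1=(0, 7, 0, 0)
  row2 ← row2 − (11)·row0  ⇒  L[2][0]=11, U row2=(0, 5, 10, 2)
  row3 ← row3 − (1)·row0  ⇒  L[3][0]=1, U row3=(0, 7, 6, 2)
Step 2: pivot at (1,1) is 7.
  row2 ← row2 − (10)·row1  ⇒  L[2][1]=10, U row2=(0, 0, 10, 2)
  row3 ← row3 − (1)·row1  ⇒  L[3][1]=1, U row3=(0, 0, 6, 2)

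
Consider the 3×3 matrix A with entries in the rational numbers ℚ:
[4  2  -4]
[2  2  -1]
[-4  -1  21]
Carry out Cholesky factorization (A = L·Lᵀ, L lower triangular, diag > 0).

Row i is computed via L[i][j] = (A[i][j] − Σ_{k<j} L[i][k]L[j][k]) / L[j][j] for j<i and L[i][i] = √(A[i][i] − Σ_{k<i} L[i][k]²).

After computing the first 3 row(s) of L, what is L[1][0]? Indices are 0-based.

Step 1: L[0][0] = √(4) = 2.
  L[1][0] = (2) / L[0][0] = 1.
Step 2: L[1][1] = √(1) = 1.
  L[2][0] = (-4) / L[0][0] = -2.
  L[2][1] = (1) / L[1][1] = 1.
Step 3: L[2][2] = √(16) = 4.

L[1][0] = 1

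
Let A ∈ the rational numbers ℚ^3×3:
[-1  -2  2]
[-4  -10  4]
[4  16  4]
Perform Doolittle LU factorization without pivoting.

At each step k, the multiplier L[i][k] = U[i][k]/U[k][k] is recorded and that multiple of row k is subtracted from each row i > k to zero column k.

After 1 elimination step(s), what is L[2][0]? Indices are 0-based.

Step 1: pivot at (0,0) is -1.
  row1 ← row1 − (4)·row0  ⇒  L[1][0]=4, U row1=(0, -2, -4)
  row2 ← row2 − (-4)·row0  ⇒  L[2][0]=-4, U row2=(0, 8, 12)

L[2][0] = -4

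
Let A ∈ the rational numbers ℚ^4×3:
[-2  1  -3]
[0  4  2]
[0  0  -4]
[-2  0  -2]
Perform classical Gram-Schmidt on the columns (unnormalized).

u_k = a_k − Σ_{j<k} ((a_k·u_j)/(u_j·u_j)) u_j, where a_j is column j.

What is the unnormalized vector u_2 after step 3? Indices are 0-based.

u_2 = (-8/11, 2/11, -4, 8/11)

Step 1: u_0 = a_0 = (-2, 0, 0, -2).
Step 2: u_1 = a_1 − (-1/4)·u_0 = (1/2, 4, 0, -1/2).
Step 3: u_2 = a_2 − (5/4)·u_0 − (5/11)·u_1 = (-8/11, 2/11, -4, 8/11).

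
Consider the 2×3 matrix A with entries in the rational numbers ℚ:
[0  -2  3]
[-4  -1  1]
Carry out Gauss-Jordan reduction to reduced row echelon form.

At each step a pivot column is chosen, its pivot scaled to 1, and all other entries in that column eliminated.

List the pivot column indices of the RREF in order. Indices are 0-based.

pivot columns: 0, 1

[1] R0 <-> R1
[1] R0 /= -4  ⇒  (1, 1/4, -1/4)
[2] R1 /= -2  ⇒  (0, 1, -3/2)
     R0 -= 1/4·R1  ⇒  (1, 0, 1/8)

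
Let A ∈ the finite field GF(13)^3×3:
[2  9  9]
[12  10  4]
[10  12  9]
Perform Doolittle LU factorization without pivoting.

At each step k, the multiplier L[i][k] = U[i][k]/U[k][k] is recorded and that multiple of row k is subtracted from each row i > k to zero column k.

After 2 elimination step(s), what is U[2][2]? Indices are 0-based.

U[2][2] = 8

[col 0] pivot 2
  R1 -= 6*R0 → (0, 8, 2)  (L[1][0] := 6)
  R2 -= 5*R0 → (0, 6, 3)  (L[2][0] := 5)
[col 1] pivot 8
  R2 -= 4*R1 → (0, 0, 8)  (L[2][1] := 4)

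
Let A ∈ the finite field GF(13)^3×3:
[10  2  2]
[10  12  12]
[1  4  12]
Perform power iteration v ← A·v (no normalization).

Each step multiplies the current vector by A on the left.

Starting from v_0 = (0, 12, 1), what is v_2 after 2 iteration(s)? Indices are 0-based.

v_2 = (3, 5, 5)

v_0 = (0, 12, 1).
v_1 = A·v_0 = (0, 0, 8).
v_2 = A·v_1 = (3, 5, 5).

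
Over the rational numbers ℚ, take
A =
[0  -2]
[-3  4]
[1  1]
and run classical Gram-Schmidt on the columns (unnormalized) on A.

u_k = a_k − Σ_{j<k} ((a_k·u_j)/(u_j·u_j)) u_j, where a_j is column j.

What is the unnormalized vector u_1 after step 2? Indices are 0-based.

Step 1: u_0 = a_0 = (0, -3, 1).
Step 2: u_1 = a_1 − (-11/10)·u_0 = (-2, 7/10, 21/10).

u_1 = (-2, 7/10, 21/10)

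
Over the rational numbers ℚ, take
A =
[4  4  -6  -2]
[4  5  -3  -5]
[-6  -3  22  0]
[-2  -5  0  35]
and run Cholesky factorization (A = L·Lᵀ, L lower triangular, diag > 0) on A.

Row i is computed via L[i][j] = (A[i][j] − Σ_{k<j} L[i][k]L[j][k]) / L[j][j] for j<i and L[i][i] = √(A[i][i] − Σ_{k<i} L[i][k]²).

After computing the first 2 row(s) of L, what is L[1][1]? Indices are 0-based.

L[1][1] = 1

Step 1: L[0][0] = √(4) = 2.
  L[1][0] = (4) / L[0][0] = 2.
Step 2: L[1][1] = √(1) = 1.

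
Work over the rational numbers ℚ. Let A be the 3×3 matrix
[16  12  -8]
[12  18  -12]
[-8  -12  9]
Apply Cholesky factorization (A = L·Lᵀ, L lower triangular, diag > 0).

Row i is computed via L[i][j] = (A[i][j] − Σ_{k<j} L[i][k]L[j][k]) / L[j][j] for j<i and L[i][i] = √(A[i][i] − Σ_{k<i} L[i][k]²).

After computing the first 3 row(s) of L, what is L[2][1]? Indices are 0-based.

L[2][1] = -2

Step 1: L[0][0] = √(16) = 4.
  L[1][0] = (12) / L[0][0] = 3.
Step 2: L[1][1] = √(9) = 3.
  L[2][0] = (-8) / L[0][0] = -2.
  L[2][1] = (-6) / L[1][1] = -2.
Step 3: L[2][2] = √(1) = 1.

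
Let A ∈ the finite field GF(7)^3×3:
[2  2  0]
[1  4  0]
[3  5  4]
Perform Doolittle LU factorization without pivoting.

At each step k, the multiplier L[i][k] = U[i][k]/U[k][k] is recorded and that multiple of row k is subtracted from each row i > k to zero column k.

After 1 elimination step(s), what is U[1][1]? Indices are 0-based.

U[1][1] = 3

k=0: U[0][0]=2
  eliminate (1,0): mult=4, new row 1: (0, 3, 0); set L[1][0]=4
  eliminate (2,0): mult=5, new row 2: (0, 2, 4); set L[2][0]=5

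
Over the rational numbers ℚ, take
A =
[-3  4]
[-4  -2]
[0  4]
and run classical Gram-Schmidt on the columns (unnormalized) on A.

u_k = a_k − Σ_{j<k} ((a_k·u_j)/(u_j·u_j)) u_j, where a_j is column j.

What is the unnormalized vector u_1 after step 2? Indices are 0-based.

Step 1: u_0 = a_0 = (-3, -4, 0).
Step 2: u_1 = a_1 − (-4/25)·u_0 = (88/25, -66/25, 4).

u_1 = (88/25, -66/25, 4)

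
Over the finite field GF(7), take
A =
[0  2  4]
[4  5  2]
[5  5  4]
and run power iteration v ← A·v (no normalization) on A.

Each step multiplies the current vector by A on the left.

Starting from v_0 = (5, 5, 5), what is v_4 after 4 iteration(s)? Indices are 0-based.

v_4 = (1, 1, 0)

v_0 = (5, 5, 5).
v_1 = A·v_0 = (2, 6, 0).
v_2 = A·v_1 = (5, 3, 5).
v_3 = A·v_2 = (5, 3, 4).
v_4 = A·v_3 = (1, 1, 0).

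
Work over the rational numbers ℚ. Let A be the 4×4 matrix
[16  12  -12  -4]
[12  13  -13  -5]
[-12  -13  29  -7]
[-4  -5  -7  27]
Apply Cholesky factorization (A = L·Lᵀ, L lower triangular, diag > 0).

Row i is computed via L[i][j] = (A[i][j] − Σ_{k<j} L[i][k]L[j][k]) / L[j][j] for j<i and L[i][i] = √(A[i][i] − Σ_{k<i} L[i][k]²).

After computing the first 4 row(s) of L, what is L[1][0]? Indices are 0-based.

L[1][0] = 3

Step 1: L[0][0] = √(16) = 4.
  L[1][0] = (12) / L[0][0] = 3.
Step 2: L[1][1] = √(4) = 2.
  L[2][0] = (-12) / L[0][0] = -3.
  L[2][1] = (-4) / L[1][1] = -2.
Step 3: L[2][2] = √(16) = 4.
  L[3][0] = (-4) / L[0][0] = -1.
  L[3][1] = (-2) / L[1][1] = -1.
  L[3][2] = (-12) / L[2][2] = -3.
Step 4: L[3][3] = √(16) = 4.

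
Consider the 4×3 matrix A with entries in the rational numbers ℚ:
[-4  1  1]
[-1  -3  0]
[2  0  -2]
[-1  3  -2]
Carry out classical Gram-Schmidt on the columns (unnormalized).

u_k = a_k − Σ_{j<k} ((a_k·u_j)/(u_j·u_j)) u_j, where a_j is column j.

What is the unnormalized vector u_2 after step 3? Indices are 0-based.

u_2 = (0, -4/3, -4/3, -4/3)

Step 1: u_0 = a_0 = (-4, -1, 2, -1).
Step 2: u_1 = a_1 − (-2/11)·u_0 = (3/11, -35/11, 4/11, 31/11).
Step 3: u_2 = a_2 − (-3/11)·u_0 − (-1/3)·u_1 = (0, -4/3, -4/3, -4/3).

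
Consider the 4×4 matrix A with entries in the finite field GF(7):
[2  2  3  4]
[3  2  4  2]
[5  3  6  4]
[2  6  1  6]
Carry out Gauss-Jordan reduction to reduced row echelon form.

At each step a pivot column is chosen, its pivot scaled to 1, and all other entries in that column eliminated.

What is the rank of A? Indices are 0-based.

[1] R0 /= 2  ⇒  (1, 1, 5, 2)
     R1 -= 3·R0  ⇒  (0, 6, 3, 3)
     R2 -= 5·R0  ⇒  (0, 5, 2, 1)
     R3 -= 2·R0  ⇒  (0, 4, 5, 2)
[2] R1 /= 6  ⇒  (0, 1, 4, 4)
     R0 -= 1·R1  ⇒  (1, 0, 1, 5)
     R2 -= 5·R1  ⇒  (0, 0, 3, 2)
     R3 -= 4·R1  ⇒  (0, 0, 3, 0)
[3] R2 /= 3  ⇒  (0, 0, 1, 3)
     R0 -= 1·R2  ⇒  (1, 0, 0, 2)
     R1 -= 4·R2  ⇒  (0, 1, 0, 6)
     R3 -= 3·R2  ⇒  (0, 0, 0, 5)
[4] R3 /= 5  ⇒  (0, 0, 0, 1)
     R0 -= 2·R3  ⇒  (1, 0, 0, 0)
     R1 -= 6·R3  ⇒  (0, 1, 0, 0)
     R2 -= 3·R3  ⇒  (0, 0, 1, 0)

rank = 4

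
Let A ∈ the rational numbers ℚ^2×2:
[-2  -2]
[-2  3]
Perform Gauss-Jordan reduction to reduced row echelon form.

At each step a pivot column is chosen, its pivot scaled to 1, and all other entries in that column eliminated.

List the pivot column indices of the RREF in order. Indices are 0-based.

pivot columns: 0, 1

step 1: normalize row 0 (÷-2) = (1, 1)
  row 1: subtract -2×row0 = (0, 5)
step 2: normalize row 1 (÷5) = (0, 1)
  row 0: subtract 1×row1 = (1, 0)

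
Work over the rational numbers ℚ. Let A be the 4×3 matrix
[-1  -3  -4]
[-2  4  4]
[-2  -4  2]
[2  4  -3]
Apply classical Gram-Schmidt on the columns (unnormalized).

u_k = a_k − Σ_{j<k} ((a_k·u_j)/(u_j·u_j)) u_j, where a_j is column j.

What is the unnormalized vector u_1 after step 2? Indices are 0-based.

u_1 = (-28/13, 74/13, -30/13, 30/13)

Step 1: u_0 = a_0 = (-1, -2, -2, 2).
Step 2: u_1 = a_1 − (11/13)·u_0 = (-28/13, 74/13, -30/13, 30/13).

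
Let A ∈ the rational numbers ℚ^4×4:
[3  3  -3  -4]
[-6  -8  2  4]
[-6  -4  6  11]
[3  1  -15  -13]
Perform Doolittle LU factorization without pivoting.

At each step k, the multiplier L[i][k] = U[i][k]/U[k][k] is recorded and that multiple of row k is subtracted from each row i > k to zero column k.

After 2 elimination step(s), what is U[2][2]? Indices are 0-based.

[col 0] pivot 3
  R1 -= -2*R0 → (0, -2, -4, -4)  (L[1][0] := -2)
  R2 -= -2*R0 → (0, 2, 0, 3)  (L[2][0] := -2)
  R3 -= 1*R0 → (0, -2, -12, -9)  (L[3][0] := 1)
[col 1] pivot -2
  R2 -= -1*R1 → (0, 0, -4, -1)  (L[2][1] := -1)
  R3 -= 1*R1 → (0, 0, -8, -5)  (L[3][1] := 1)

U[2][2] = -4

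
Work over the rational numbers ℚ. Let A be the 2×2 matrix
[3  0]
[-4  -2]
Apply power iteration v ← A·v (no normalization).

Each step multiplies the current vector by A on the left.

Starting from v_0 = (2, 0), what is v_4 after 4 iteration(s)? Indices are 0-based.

v_4 = (162, -104)

v_0 = (2, 0).
v_1 = A·v_0 = (6, -8).
v_2 = A·v_1 = (18, -8).
v_3 = A·v_2 = (54, -56).
v_4 = A·v_3 = (162, -104).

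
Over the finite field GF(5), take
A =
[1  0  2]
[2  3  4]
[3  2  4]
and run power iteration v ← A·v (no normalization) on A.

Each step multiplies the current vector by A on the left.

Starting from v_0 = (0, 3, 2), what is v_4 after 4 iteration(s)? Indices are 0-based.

v_4 = (4, 4, 3)

v_0 = (0, 3, 2).
v_1 = A·v_0 = (4, 2, 4).
v_2 = A·v_1 = (2, 0, 2).
v_3 = A·v_2 = (1, 2, 4).
v_4 = A·v_3 = (4, 4, 3).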